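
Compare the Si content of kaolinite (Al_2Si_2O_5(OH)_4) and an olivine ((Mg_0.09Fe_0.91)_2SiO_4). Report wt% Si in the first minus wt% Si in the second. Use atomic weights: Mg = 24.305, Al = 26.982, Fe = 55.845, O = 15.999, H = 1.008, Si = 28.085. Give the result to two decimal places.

First mineral: 56.170 g Si in 258.157 g formula = 21.76 wt% Si.
Second mineral: 28.085 g Si in 198.094 g formula = 14.18 wt% Si.
21.76% − 14.18% gives a difference of 7.58 percentage points.

7.58 percentage points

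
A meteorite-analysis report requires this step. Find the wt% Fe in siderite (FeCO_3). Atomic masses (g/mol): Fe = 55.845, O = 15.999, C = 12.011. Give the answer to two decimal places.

48.20 mass %

Formula mass = 1·55.845 + 1·12.011 + 3·15.999 = 115.853 g/mol, of which 55.845 g is Fe.
So Fe makes up 55.845/115.853 = 0.4820 of the mass, i.e. 48.20%.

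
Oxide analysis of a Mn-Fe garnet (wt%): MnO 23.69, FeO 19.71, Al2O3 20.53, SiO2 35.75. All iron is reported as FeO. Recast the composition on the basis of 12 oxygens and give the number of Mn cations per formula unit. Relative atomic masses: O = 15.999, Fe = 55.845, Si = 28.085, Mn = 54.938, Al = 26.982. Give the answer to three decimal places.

23.69 wt% MnO ÷ 70.937 g/mol = 0.33396 mol, giving 0.33396 Mn and 0.33396 O.
19.71 wt% FeO ÷ 71.844 g/mol = 0.27434 mol, giving 0.27434 Fe and 0.27434 O.
20.53 wt% Al2O3 ÷ 101.961 g/mol = 0.20135 mol, giving 0.40270 Al and 0.60405 O.
35.75 wt% SiO2 ÷ 60.083 g/mol = 0.59501 mol, giving 0.59501 Si and 1.19002 O.
Oxygen sums to 2.40237; scaling by 12/2.40237 = 4.99507 puts the formula on 12 O.
Mn: 0.33396 × 4.99507 = 1.668 atoms per formula unit.

1.668 Mn apfu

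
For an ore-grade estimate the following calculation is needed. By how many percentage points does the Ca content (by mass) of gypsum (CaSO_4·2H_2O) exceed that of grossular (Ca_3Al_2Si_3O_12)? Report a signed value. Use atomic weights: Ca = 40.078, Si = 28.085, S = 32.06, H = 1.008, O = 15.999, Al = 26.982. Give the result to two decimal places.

-3.41 percentage points

M(CaSO_4·2H_2O) = 172.164 g/mol, so wt% Ca = 40.078/172.164 × 100 = 23.28%.
M(Ca_3Al_2Si_3O_12) = 450.441 g/mol, so wt% Ca = 120.234/450.441 × 100 = 26.69%.
23.28 − 26.69 = -3.41 pp.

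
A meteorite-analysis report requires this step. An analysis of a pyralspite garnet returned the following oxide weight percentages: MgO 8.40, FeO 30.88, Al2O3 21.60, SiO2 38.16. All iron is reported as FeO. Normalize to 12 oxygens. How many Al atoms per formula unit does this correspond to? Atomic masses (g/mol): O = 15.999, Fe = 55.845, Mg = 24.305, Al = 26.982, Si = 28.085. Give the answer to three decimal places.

1.999 Al apfu

MgO: 8.40/40.304 = 0.20842 mol → 0.20842 mol Mg, 0.20842 mol O.
FeO: 30.88/71.844 = 0.42982 mol → 0.42982 mol Fe, 0.42982 mol O.
Al2O3: 21.60/101.961 = 0.21185 mol → 0.42370 mol Al, 0.63555 mol O.
SiO2: 38.16/60.083 = 0.63512 mol → 0.63512 mol Si, 1.27024 mol O.
Total oxygen = 2.54403 mol. Normalization factor = 12/2.54403 = 4.71693.
Al per 12 O = 0.42370 × 4.71693 = 1.999.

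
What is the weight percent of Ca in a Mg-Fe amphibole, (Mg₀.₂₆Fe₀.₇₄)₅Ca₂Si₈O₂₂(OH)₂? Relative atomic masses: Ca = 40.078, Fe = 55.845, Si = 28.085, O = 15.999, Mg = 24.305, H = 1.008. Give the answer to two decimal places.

Formula mass = 1.30×24.305 + 3.70×55.845 + 2×40.078 + 8×28.085 + 24×15.999 + 2×1.008 = 929.051 g/mol, of which 80.156 g is Ca.
So Ca makes up 80.156/929.051 = 0.0863 of the mass, i.e. 8.63%.

8.63 weight percent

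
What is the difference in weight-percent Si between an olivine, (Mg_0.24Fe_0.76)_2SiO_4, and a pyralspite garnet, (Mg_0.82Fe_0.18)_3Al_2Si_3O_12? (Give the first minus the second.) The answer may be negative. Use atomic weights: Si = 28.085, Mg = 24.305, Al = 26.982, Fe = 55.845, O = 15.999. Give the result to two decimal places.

-5.16 percentage points

First mineral: 28.085 g Si in 188.632 g formula = 14.89 wt% Si.
Second mineral: 84.255 g Si in 420.154 g formula = 20.05 wt% Si.
14.89% − 20.05% gives a difference of -5.16 percentage points.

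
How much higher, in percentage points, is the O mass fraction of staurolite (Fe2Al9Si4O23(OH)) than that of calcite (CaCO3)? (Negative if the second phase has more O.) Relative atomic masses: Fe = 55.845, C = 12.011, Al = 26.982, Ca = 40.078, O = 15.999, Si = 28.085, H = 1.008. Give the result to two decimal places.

-2.88 percentage points

M(Fe2Al9Si4O23(OH)) = 851.852 g/mol, so wt% O = 383.976/851.852 × 100 = 45.08%.
M(CaCO3) = 100.086 g/mol, so wt% O = 47.997/100.086 × 100 = 47.96%.
45.08 − 47.96 = -2.88 pp.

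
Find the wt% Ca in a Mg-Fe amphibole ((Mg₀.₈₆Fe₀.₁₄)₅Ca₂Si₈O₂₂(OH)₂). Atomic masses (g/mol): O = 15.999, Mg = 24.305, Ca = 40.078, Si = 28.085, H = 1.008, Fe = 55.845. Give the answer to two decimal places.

Formula mass = 4.30*24.305 + 0.70*55.845 + 2*40.078 + 8*28.085 + 24*15.999 + 2*1.008 = 834.431 g/mol, of which 80.156 g is Ca.
So Ca makes up 80.156/834.431 = 0.0961 of the mass, i.e. 9.61%.

9.61 wt%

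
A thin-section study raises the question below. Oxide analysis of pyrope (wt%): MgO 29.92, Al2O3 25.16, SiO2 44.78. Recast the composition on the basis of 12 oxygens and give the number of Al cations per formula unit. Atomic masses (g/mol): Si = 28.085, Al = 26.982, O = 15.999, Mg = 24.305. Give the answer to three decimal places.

1.992 Al apfu

29.92 wt% MgO ÷ 40.304 g/mol = 0.74236 mol, giving 0.74236 Mg and 0.74236 O.
25.16 wt% Al2O3 ÷ 101.961 g/mol = 0.24676 mol, giving 0.49352 Al and 0.74028 O.
44.78 wt% SiO2 ÷ 60.083 g/mol = 0.74530 mol, giving 0.74530 Si and 1.49060 O.
Oxygen sums to 2.97324; scaling by 12/2.97324 = 4.03600 puts the formula on 12 O.
Al: 0.49352 × 4.03600 = 1.992 atoms per formula unit.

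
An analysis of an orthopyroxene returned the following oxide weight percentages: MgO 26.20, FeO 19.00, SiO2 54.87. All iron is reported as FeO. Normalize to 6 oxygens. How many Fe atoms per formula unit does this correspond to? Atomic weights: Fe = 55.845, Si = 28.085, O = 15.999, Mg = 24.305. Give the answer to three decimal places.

26.20 wt% MgO ÷ 40.304 g/mol = 0.65006 mol, giving 0.65006 Mg and 0.65006 O.
19.00 wt% FeO ÷ 71.844 g/mol = 0.26446 mol, giving 0.26446 Fe and 0.26446 O.
54.87 wt% SiO2 ÷ 60.083 g/mol = 0.91324 mol, giving 0.91324 Si and 1.82648 O.
Oxygen sums to 2.74100; scaling by 6/2.74100 = 2.18898 puts the formula on 6 O.
Fe: 0.26446 × 2.18898 = 0.579 atoms per formula unit.

0.579 Fe apfu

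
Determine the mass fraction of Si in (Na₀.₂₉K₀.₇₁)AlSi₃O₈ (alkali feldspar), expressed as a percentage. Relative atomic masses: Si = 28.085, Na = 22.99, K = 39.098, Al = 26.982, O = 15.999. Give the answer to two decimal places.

30.79 wt%

Formula mass = 0.29*22.99 + 0.71*39.098 + 1*26.982 + 3*28.085 + 8*15.999 = 273.656 g/mol, of which 84.255 g is Si.
So Si makes up 84.255/273.656 = 0.3079 of the mass, i.e. 30.79%.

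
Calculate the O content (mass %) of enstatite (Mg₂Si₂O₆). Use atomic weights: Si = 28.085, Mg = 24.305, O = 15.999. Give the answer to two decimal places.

47.81 mass %

M(Mg₂Si₂O₆) = 200.774 g/mol.
O contributes 6 × 15.999 = 95.994 g per mole.
95.994/200.774 = 0.4781 → 47.81%.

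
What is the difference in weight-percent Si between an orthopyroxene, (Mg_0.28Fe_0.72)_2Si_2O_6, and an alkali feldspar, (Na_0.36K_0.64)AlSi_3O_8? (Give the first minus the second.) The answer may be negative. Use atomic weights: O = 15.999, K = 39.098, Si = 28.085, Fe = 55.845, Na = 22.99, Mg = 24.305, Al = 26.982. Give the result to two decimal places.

M((Mg_0.28Fe_0.72)_2Si_2O_6) = 246.192 g/mol, so wt% Si = 56.170/246.192 × 100 = 22.82%.
M((Na_0.36K_0.64)AlSi_3O_8) = 272.528 g/mol, so wt% Si = 84.255/272.528 × 100 = 30.92%.
22.82 − 30.92 = -8.10 pp.

-8.10 percentage points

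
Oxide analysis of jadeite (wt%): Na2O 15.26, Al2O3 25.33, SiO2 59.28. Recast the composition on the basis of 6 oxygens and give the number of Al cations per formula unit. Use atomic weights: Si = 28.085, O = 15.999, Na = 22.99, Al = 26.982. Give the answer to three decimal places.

15.26 wt% Na2O ÷ 61.979 g/mol = 0.24621 mol, giving 0.49242 Na and 0.24621 O.
25.33 wt% Al2O3 ÷ 101.961 g/mol = 0.24843 mol, giving 0.49686 Al and 0.74529 O.
59.28 wt% SiO2 ÷ 60.083 g/mol = 0.98664 mol, giving 0.98664 Si and 1.97328 O.
Oxygen sums to 2.96478; scaling by 6/2.96478 = 2.02376 puts the formula on 6 O.
Al: 0.49686 × 2.02376 = 1.006 atoms per formula unit.

1.006 Al apfu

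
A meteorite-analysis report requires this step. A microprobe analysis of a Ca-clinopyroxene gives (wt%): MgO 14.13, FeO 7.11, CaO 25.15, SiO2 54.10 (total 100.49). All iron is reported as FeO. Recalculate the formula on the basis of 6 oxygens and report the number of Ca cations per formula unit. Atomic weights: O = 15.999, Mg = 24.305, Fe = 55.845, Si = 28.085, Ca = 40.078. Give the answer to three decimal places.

0.997 Ca apfu

MgO (M=40.304): mol = 0.35059; Mg = 0.35059, O = 0.35059.
FeO (M=71.844): mol = 0.09896; Fe = 0.09896, O = 0.09896.
CaO (M=56.077): mol = 0.44849; Ca = 0.44849, O = 0.44849.
SiO2 (M=60.083): mol = 0.90042; Si = 0.90042, O = 1.80084.
ΣO = 2.69888; factor = 6/ΣO = 2.22314.
Ca apfu = 0.44849 × 2.22314 = 0.997.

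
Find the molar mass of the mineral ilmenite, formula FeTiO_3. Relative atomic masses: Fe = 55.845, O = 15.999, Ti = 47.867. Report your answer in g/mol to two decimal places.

151.71 g/mol

Fe: 1 × 55.845 = 55.8450
Ti: 1 × 47.867 = 47.8670
O: 3 × 15.999 = 47.9970
Summing the contributions gives the formula mass.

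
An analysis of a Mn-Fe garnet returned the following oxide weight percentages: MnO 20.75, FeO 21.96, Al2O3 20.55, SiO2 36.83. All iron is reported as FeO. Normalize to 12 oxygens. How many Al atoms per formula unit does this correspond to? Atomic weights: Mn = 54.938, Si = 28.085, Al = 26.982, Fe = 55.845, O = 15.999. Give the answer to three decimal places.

MnO: 20.75/70.937 = 0.29251 mol → 0.29251 mol Mn, 0.29251 mol O.
FeO: 21.96/71.844 = 0.30566 mol → 0.30566 mol Fe, 0.30566 mol O.
Al2O3: 20.55/101.961 = 0.20155 mol → 0.40310 mol Al, 0.60465 mol O.
SiO2: 36.83/60.083 = 0.61299 mol → 0.61299 mol Si, 1.22598 mol O.
Total oxygen = 2.42880 mol. Normalization factor = 12/2.42880 = 4.94071.
Al per 12 O = 0.40310 × 4.94071 = 1.992.

1.992 Al apfu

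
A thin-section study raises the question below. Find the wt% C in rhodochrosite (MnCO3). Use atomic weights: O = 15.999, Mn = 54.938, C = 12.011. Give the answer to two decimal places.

10.45 weight percent

Formula mass = 1*54.938 + 1*12.011 + 3*15.999 = 114.946 g/mol, of which 12.011 g is C.
So C makes up 12.011/114.946 = 0.1045 of the mass, i.e. 10.45%.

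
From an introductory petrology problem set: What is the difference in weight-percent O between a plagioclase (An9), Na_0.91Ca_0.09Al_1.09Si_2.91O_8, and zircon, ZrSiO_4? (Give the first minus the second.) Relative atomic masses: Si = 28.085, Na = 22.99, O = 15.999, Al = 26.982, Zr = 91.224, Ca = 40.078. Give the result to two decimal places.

M(Na_0.91Ca_0.09Al_1.09Si_2.91O_8) = 263.658 g/mol, so wt% O = 127.992/263.658 × 100 = 48.54%.
M(ZrSiO_4) = 183.305 g/mol, so wt% O = 63.996/183.305 × 100 = 34.91%.
48.54 − 34.91 = 13.63 pp.

13.63 percentage points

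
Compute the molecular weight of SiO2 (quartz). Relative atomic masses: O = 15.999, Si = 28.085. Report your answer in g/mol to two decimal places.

M = 1*28.085 + 2*15.999

60.08 g/mol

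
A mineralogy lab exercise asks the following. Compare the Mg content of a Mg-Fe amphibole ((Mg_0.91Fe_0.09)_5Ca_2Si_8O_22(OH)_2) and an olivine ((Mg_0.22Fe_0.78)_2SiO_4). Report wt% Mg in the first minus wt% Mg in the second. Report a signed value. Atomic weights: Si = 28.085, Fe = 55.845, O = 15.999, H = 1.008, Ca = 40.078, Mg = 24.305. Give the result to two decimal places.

First mineral: 110.588 g Mg in 826.546 g formula = 13.38 wt% Mg.
Second mineral: 10.694 g Mg in 189.893 g formula = 5.63 wt% Mg.
13.38% − 5.63% gives a difference of 7.75 percentage points.

7.75 percentage points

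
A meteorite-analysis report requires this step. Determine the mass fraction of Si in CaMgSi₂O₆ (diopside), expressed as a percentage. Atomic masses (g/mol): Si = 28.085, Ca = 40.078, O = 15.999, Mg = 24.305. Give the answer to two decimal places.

Molar mass of CaMgSi₂O₆: 1*40.078 + 1*24.305 + 2*28.085 + 6*15.999 = 216.547 g/mol.
Mass of Si per formula unit: 2 × 28.085 = 56.170 g.
Weight fraction Si = 56.170 / 216.547 = 0.2594.

25.94 wt%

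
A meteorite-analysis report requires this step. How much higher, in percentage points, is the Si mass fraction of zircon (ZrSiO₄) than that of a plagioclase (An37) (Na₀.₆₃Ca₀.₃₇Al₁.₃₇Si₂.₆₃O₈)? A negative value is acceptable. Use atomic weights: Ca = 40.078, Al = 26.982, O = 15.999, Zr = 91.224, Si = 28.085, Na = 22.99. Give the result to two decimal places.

First mineral: 28.085 g Si in 183.305 g formula = 15.32 wt% Si.
Second mineral: 73.864 g Si in 268.133 g formula = 27.55 wt% Si.
15.32% − 27.55% gives a difference of -12.23 percentage points.

-12.23 percentage points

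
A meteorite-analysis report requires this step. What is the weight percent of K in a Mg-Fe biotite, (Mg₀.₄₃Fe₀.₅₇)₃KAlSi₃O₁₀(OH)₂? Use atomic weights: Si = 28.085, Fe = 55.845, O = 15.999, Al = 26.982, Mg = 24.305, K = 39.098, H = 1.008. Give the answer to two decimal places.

Formula mass = 1.29×24.305 + 1.71×55.845 + 1×39.098 + 1×26.982 + 3×28.085 + 12×15.999 + 2×1.008 = 471.187 g/mol, of which 39.098 g is K.
So K makes up 39.098/471.187 = 0.0830 of the mass, i.e. 8.30%.

8.30 mass %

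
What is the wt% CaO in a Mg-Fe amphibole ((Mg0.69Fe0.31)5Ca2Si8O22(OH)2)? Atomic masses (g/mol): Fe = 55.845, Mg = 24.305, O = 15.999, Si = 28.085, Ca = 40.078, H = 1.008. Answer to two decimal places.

13.02 wt%

Molar mass of (Mg0.69Fe0.31)5Ca2Si8O22(OH)2 = 3.45*24.305 + 1.55*55.845 + 2*40.078 + 8*28.085 + 24*15.999 + 2*1.008 = 861.240 g/mol.
Each formula unit contains 2 Ca, equivalent to 2/1 = 2.0000 mol CaO.
M(CaO) = 1×40.078 + 1×15.999 = 56.077 g/mol.
Mass of CaO per formula unit = 2.0000 × 56.077 = 112.154 g.
CaO wt% = 112.154 / 861.240 × 100 = 13.02%.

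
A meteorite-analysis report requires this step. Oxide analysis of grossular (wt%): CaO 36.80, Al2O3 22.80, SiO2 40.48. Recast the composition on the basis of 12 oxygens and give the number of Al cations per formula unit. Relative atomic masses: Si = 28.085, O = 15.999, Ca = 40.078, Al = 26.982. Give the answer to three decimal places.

2.007 Al apfu

CaO (M=56.077): mol = 0.65624; Ca = 0.65624, O = 0.65624.
Al2O3 (M=101.961): mol = 0.22361; Al = 0.44722, O = 0.67083.
SiO2 (M=60.083): mol = 0.67373; Si = 0.67373, O = 1.34746.
ΣO = 2.67453; factor = 12/ΣO = 4.48677.
Al apfu = 0.44722 × 4.48677 = 2.007.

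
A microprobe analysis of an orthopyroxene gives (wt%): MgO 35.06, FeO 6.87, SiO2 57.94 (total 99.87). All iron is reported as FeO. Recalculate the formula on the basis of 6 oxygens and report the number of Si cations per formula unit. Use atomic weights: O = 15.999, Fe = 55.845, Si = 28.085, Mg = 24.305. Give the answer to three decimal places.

35.06 wt% MgO ÷ 40.304 g/mol = 0.86989 mol, giving 0.86989 Mg and 0.86989 O.
6.87 wt% FeO ÷ 71.844 g/mol = 0.09562 mol, giving 0.09562 Fe and 0.09562 O.
57.94 wt% SiO2 ÷ 60.083 g/mol = 0.96433 mol, giving 0.96433 Si and 1.92866 O.
Oxygen sums to 2.89417; scaling by 6/2.89417 = 2.07313 puts the formula on 6 O.
Si: 0.96433 × 2.07313 = 1.999 atoms per formula unit.

1.999 Si apfu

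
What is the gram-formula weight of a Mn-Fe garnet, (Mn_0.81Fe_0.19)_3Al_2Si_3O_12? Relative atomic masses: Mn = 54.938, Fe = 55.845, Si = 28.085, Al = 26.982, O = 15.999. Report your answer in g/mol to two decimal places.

M = 2.43·54.938 + 0.57·55.845 + 2·26.982 + 3·28.085 + 12·15.999

495.54 g/mol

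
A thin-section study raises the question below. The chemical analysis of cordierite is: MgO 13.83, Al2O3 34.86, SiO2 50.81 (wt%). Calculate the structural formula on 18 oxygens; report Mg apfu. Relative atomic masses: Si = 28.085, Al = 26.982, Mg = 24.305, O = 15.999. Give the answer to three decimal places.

2.018 Mg apfu

MgO: 13.83/40.304 = 0.34314 mol → 0.34314 mol Mg, 0.34314 mol O.
Al2O3: 34.86/101.961 = 0.34190 mol → 0.68380 mol Al, 1.02570 mol O.
SiO2: 50.81/60.083 = 0.84566 mol → 0.84566 mol Si, 1.69132 mol O.
Total oxygen = 3.06016 mol. Normalization factor = 18/3.06016 = 5.88205.
Mg per 18 O = 0.34314 × 5.88205 = 2.018.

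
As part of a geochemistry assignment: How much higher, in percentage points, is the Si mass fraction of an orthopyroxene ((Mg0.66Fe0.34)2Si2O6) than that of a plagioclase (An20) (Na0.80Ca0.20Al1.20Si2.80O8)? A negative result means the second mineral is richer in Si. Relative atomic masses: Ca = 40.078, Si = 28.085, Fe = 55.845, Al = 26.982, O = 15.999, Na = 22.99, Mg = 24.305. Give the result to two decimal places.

-4.35 percentage points

M((Mg0.66Fe0.34)2Si2O6) = 222.221 g/mol, so wt% Si = 56.170/222.221 × 100 = 25.28%.
M(Na0.80Ca0.20Al1.20Si2.80O8) = 265.416 g/mol, so wt% Si = 78.638/265.416 × 100 = 29.63%.
25.28 − 29.63 = -4.35 pp.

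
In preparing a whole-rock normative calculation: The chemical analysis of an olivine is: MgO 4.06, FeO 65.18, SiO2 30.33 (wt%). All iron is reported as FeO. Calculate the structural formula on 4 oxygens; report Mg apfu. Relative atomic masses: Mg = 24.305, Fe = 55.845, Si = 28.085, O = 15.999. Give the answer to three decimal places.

4.06 wt% MgO ÷ 40.304 g/mol = 0.10073 mol, giving 0.10073 Mg and 0.10073 O.
65.18 wt% FeO ÷ 71.844 g/mol = 0.90724 mol, giving 0.90724 Fe and 0.90724 O.
30.33 wt% SiO2 ÷ 60.083 g/mol = 0.50480 mol, giving 0.50480 Si and 1.00960 O.
Oxygen sums to 2.01757; scaling by 4/2.01757 = 1.98258 puts the formula on 4 O.
Mg: 0.10073 × 1.98258 = 0.200 atoms per formula unit.

0.200 Mg apfu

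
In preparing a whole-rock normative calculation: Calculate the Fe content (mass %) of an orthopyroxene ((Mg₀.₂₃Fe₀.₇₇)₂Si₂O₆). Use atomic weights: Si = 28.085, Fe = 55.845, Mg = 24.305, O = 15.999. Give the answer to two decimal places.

M((Mg₀.₂₃Fe₀.₇₇)₂Si₂O₆) = 249.346 g/mol.
Fe contributes 1.54 × 55.845 = 86.001 g per mole.
86.001/249.346 = 0.3449 → 34.49%.

34.49 mass %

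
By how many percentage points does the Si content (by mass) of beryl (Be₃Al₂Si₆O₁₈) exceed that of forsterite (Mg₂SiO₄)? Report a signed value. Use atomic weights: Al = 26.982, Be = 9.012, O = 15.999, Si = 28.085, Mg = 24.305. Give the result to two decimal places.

11.39 percentage points

Si in Be₃Al₂Si₆O₁₈: molar mass 537.492 g/mol; 6×28.085 = 168.510 g → 31.35 wt%.
Si in Mg₂SiO₄: molar mass 140.691 g/mol; 1×28.085 = 28.085 g → 19.96 wt%.
Difference = 31.35 − 19.96 = 11.39 percentage points.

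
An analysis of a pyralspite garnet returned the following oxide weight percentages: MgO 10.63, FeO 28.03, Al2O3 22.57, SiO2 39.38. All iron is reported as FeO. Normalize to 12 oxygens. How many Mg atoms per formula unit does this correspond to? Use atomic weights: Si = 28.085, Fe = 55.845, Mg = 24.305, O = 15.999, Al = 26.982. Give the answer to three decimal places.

MgO: 10.63/40.304 = 0.26375 mol → 0.26375 mol Mg, 0.26375 mol O.
FeO: 28.03/71.844 = 0.39015 mol → 0.39015 mol Fe, 0.39015 mol O.
Al2O3: 22.57/101.961 = 0.22136 mol → 0.44272 mol Al, 0.66408 mol O.
SiO2: 39.38/60.083 = 0.65543 mol → 0.65543 mol Si, 1.31086 mol O.
Total oxygen = 2.62884 mol. Normalization factor = 12/2.62884 = 4.56475.
Mg per 12 O = 0.26375 × 4.56475 = 1.204.

1.204 Mg apfu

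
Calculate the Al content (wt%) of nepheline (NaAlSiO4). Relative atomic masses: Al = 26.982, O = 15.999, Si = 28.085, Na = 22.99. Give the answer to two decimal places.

18.99 wt%

M(NaAlSiO4) = 142.053 g/mol.
Al contributes 1 × 26.982 = 26.982 g per mole.
26.982/142.053 = 0.1899 → 18.99%.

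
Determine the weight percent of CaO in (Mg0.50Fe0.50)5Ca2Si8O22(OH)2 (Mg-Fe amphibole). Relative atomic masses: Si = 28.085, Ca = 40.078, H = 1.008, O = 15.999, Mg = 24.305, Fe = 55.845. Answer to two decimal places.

M((Mg0.50Fe0.50)5Ca2Si8O22(OH)2) = 891.203 g/mol; M(CaO) = 56.077 g/mol.
Moles CaO per formula unit = 2 Ca ÷ 1 = 2.0000.
CaO fraction = (2.0000 × 56.077) / 891.203 = 112.154/891.203 = 0.1258.

12.58 wt%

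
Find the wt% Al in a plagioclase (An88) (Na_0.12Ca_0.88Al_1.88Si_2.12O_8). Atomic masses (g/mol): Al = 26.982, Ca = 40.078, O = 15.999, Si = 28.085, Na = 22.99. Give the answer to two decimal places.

Molar mass of Na_0.12Ca_0.88Al_1.88Si_2.12O_8: 0.12×22.99 + 0.88×40.078 + 1.88×26.982 + 2.12×28.085 + 8×15.999 = 276.286 g/mol.
Mass of Al per formula unit: 1.88 × 26.982 = 50.726 g.
Weight fraction Al = 50.726 / 276.286 = 0.1836.

18.36 mass %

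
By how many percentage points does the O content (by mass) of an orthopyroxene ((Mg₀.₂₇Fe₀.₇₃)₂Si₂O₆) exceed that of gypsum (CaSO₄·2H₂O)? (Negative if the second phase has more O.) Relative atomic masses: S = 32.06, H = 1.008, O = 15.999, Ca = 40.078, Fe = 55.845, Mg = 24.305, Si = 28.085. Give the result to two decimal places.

-16.87 percentage points

First mineral: 95.994 g O in 246.822 g formula = 38.89 wt% O.
Second mineral: 95.994 g O in 172.164 g formula = 55.76 wt% O.
38.89% − 55.76% gives a difference of -16.87 percentage points.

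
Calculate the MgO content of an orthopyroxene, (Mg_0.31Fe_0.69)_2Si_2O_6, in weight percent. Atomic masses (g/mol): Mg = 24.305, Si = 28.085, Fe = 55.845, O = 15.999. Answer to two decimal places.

10.23 wt%

M((Mg_0.31Fe_0.69)_2Si_2O_6) = 244.299 g/mol; M(MgO) = 40.304 g/mol.
Moles MgO per formula unit = 0.62 Mg ÷ 1 = 0.6200.
MgO fraction = (0.6200 × 40.304) / 244.299 = 24.988/244.299 = 0.1023.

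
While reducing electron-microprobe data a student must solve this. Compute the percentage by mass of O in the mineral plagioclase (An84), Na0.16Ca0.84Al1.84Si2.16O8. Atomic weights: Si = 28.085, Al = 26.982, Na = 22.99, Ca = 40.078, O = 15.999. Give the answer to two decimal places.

M(Na0.16Ca0.84Al1.84Si2.16O8) = 275.646 g/mol.
O contributes 8 × 15.999 = 127.992 g per mole.
127.992/275.646 = 0.4643 → 46.43%.

46.43 mass %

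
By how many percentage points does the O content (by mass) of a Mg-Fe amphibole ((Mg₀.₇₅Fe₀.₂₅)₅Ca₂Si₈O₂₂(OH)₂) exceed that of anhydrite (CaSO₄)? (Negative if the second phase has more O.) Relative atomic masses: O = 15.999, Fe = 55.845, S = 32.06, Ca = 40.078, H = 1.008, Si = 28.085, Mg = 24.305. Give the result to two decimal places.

-1.93 percentage points

M((Mg₀.₇₅Fe₀.₂₅)₅Ca₂Si₈O₂₂(OH)₂) = 851.778 g/mol, so wt% O = 383.976/851.778 × 100 = 45.08%.
M(CaSO₄) = 136.134 g/mol, so wt% O = 63.996/136.134 × 100 = 47.01%.
45.08 − 47.01 = -1.93 pp.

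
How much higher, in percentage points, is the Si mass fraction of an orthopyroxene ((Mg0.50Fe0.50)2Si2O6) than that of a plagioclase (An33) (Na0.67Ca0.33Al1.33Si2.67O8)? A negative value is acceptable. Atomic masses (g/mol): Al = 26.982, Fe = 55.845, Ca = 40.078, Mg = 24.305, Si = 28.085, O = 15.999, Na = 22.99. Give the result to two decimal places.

-3.85 percentage points

Si in (Mg0.50Fe0.50)2Si2O6: molar mass 232.314 g/mol; 2×28.085 = 56.170 g → 24.18 wt%.
Si in Na0.67Ca0.33Al1.33Si2.67O8: molar mass 267.494 g/mol; 2.67×28.085 = 74.987 g → 28.03 wt%.
Difference = 24.18 − 28.03 = -3.85 percentage points.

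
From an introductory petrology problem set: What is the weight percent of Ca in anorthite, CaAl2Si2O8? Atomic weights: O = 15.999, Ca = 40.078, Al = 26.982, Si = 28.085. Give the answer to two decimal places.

14.41 weight percent

M(CaAl2Si2O8) = 278.204 g/mol.
Ca contributes 1 × 40.078 = 40.078 g per mole.
40.078/278.204 = 0.1441 → 14.41%.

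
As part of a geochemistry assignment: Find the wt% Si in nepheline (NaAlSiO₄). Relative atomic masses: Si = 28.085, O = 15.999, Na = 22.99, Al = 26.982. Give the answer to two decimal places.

19.77 mass %

M(NaAlSiO₄) = 142.053 g/mol.
Si contributes 1 × 28.085 = 28.085 g per mole.
28.085/142.053 = 0.1977 → 19.77%.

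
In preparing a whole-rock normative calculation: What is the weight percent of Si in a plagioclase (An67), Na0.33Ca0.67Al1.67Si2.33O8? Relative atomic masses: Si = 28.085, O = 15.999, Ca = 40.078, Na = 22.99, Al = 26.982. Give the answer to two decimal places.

23.98 wt%

M(Na0.33Ca0.67Al1.67Si2.33O8) = 272.929 g/mol.
Si contributes 2.33 × 28.085 = 65.438 g per mole.
65.438/272.929 = 0.2398 → 23.98%.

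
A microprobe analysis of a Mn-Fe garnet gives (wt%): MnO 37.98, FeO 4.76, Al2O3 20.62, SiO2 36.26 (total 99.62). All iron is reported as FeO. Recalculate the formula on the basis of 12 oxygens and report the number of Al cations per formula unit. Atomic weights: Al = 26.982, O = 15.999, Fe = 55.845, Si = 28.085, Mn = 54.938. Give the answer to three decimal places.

2.009 Al apfu

MnO: 37.98/70.937 = 0.53540 mol → 0.53540 mol Mn, 0.53540 mol O.
FeO: 4.76/71.844 = 0.06625 mol → 0.06625 mol Fe, 0.06625 mol O.
Al2O3: 20.62/101.961 = 0.20223 mol → 0.40446 mol Al, 0.60669 mol O.
SiO2: 36.26/60.083 = 0.60350 mol → 0.60350 mol Si, 1.20700 mol O.
Total oxygen = 2.41534 mol. Normalization factor = 12/2.41534 = 4.96824.
Al per 12 O = 0.40446 × 4.96824 = 2.009.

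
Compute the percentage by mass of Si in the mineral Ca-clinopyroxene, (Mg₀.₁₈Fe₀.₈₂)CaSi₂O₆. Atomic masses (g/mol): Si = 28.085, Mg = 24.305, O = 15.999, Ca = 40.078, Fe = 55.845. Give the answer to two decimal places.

Molar mass of (Mg₀.₁₈Fe₀.₈₂)CaSi₂O₆: 0.18*24.305 + 0.82*55.845 + 1*40.078 + 2*28.085 + 6*15.999 = 242.410 g/mol.
Mass of Si per formula unit: 2 × 28.085 = 56.170 g.
Weight fraction Si = 56.170 / 242.410 = 0.2317.

23.17 weight percent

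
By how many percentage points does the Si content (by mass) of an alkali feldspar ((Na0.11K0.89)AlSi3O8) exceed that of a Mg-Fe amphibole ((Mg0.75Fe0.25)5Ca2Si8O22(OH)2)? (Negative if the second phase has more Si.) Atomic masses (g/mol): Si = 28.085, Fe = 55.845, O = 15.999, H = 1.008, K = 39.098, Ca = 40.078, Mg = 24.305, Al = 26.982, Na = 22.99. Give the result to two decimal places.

M((Na0.11K0.89)AlSi3O8) = 276.555 g/mol, so wt% Si = 84.255/276.555 × 100 = 30.47%.
M((Mg0.75Fe0.25)5Ca2Si8O22(OH)2) = 851.778 g/mol, so wt% Si = 224.680/851.778 × 100 = 26.38%.
30.47 − 26.38 = 4.09 pp.

4.09 percentage points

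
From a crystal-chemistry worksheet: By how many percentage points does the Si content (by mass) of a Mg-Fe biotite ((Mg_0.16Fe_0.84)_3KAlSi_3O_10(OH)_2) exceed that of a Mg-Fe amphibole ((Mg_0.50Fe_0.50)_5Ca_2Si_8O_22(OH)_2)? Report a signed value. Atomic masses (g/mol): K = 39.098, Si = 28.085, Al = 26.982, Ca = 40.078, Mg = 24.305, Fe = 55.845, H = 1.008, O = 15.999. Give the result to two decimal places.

First mineral: 84.255 g Si in 496.735 g formula = 16.96 wt% Si.
Second mineral: 224.680 g Si in 891.203 g formula = 25.21 wt% Si.
16.96% − 25.21% gives a difference of -8.25 percentage points.

-8.25 percentage points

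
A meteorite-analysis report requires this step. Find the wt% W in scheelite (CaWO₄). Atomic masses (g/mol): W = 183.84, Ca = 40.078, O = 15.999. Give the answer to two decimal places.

63.85 wt%

Molar mass of CaWO₄: 1·40.078 + 1·183.84 + 4·15.999 = 287.914 g/mol.
Mass of W per formula unit: 1 × 183.84 = 183.840 g.
Weight fraction W = 183.840 / 287.914 = 0.6385.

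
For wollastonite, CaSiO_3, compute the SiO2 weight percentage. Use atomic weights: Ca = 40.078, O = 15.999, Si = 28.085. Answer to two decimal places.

51.72 wt%

Molar mass of CaSiO_3 = 1*40.078 + 1*28.085 + 3*15.999 = 116.160 g/mol.
Each formula unit contains 1 Si, equivalent to 1/1 = 1.0000 mol SiO2.
M(SiO2) = 1×28.085 + 2×15.999 = 60.083 g/mol.
Mass of SiO2 per formula unit = 1.0000 × 60.083 = 60.083 g.
SiO2 wt% = 60.083 / 116.160 × 100 = 51.72%.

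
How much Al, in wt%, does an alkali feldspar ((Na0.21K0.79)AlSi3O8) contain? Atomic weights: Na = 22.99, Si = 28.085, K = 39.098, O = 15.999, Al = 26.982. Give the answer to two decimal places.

Formula mass = 0.21·22.99 + 0.79·39.098 + 1·26.982 + 3·28.085 + 8·15.999 = 274.944 g/mol, of which 26.982 g is Al.
So Al makes up 26.982/274.944 = 0.0981 of the mass, i.e. 9.81%.

9.81 wt%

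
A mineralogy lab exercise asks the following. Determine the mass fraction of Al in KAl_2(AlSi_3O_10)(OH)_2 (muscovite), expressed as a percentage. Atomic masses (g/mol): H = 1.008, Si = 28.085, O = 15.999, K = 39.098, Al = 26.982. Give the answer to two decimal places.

20.32 mass %

Molar mass of KAl_2(AlSi_3O_10)(OH)_2: 1·39.098 + 3·26.982 + 3·28.085 + 12·15.999 + 2·1.008 = 398.303 g/mol.
Mass of Al per formula unit: 3 × 26.982 = 80.946 g.
Weight fraction Al = 80.946 / 398.303 = 0.2032.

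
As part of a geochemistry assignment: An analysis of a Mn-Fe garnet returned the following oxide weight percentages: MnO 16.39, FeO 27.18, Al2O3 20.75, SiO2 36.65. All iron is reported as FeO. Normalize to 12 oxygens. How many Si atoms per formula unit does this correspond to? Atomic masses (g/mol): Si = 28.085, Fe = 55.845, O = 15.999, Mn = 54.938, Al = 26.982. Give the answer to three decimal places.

3.000 Si apfu

MnO: 16.39/70.937 = 0.23105 mol → 0.23105 mol Mn, 0.23105 mol O.
FeO: 27.18/71.844 = 0.37832 mol → 0.37832 mol Fe, 0.37832 mol O.
Al2O3: 20.75/101.961 = 0.20351 mol → 0.40702 mol Al, 0.61053 mol O.
SiO2: 36.65/60.083 = 0.60999 mol → 0.60999 mol Si, 1.21998 mol O.
Total oxygen = 2.43988 mol. Normalization factor = 12/2.43988 = 4.91827.
Si per 12 O = 0.60999 × 4.91827 = 3.000.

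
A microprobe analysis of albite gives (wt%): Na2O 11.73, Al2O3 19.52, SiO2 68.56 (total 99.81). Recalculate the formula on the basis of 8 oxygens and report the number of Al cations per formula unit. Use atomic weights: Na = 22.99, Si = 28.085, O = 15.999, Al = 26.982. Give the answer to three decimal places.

1.006 Al apfu

Na2O: 11.73/61.979 = 0.18926 mol → 0.37852 mol Na, 0.18926 mol O.
Al2O3: 19.52/101.961 = 0.19145 mol → 0.38290 mol Al, 0.57435 mol O.
SiO2: 68.56/60.083 = 1.14109 mol → 1.14109 mol Si, 2.28218 mol O.
Total oxygen = 3.04579 mol. Normalization factor = 8/3.04579 = 2.62658.
Al per 8 O = 0.38290 × 2.62658 = 1.006.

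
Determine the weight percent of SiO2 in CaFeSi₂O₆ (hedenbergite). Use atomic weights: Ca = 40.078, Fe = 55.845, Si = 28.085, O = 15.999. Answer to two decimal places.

Molar mass of CaFeSi₂O₆ = 1·40.078 + 1·55.845 + 2·28.085 + 6·15.999 = 248.087 g/mol.
Each formula unit contains 2 Si, equivalent to 2/1 = 2.0000 mol SiO2.
M(SiO2) = 1×28.085 + 2×15.999 = 60.083 g/mol.
Mass of SiO2 per formula unit = 2.0000 × 60.083 = 120.166 g.
SiO2 wt% = 120.166 / 248.087 × 100 = 48.44%.

48.44 wt%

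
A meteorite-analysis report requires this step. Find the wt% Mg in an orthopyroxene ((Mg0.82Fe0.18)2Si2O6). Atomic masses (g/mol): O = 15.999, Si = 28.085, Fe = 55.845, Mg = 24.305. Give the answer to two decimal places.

Formula mass = 1.64*24.305 + 0.36*55.845 + 2*28.085 + 6*15.999 = 212.128 g/mol, of which 39.860 g is Mg.
So Mg makes up 39.860/212.128 = 0.1879 of the mass, i.e. 18.79%.

18.79 mass %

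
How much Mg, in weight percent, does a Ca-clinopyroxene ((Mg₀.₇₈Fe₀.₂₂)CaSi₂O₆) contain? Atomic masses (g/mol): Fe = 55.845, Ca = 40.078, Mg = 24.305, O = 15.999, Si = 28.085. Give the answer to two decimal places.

M((Mg₀.₇₈Fe₀.₂₂)CaSi₂O₆) = 223.486 g/mol.
Mg contributes 0.78 × 24.305 = 18.958 g per mole.
18.958/223.486 = 0.0848 → 8.48%.

8.48 weight percent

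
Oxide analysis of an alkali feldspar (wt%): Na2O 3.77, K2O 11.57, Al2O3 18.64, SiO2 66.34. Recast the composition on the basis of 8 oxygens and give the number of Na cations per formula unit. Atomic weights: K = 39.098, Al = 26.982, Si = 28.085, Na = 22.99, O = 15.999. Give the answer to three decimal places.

Na2O: 3.77/61.979 = 0.06083 mol → 0.12166 mol Na, 0.06083 mol O.
K2O: 11.57/94.195 = 0.12283 mol → 0.24566 mol K, 0.12283 mol O.
Al2O3: 18.64/101.961 = 0.18281 mol → 0.36562 mol Al, 0.54843 mol O.
SiO2: 66.34/60.083 = 1.10414 mol → 1.10414 mol Si, 2.20828 mol O.
Total oxygen = 2.94037 mol. Normalization factor = 8/2.94037 = 2.72075.
Na per 8 O = 0.12166 × 2.72075 = 0.331.

0.331 Na apfu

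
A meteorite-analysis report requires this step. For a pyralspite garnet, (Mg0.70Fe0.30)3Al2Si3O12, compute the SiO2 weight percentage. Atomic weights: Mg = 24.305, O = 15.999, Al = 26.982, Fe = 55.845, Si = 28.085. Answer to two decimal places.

Molar mass of (Mg0.70Fe0.30)3Al2Si3O12 = 2.10*24.305 + 0.90*55.845 + 2*26.982 + 3*28.085 + 12*15.999 = 431.508 g/mol.
Each formula unit contains 3 Si, equivalent to 3/1 = 3.0000 mol SiO2.
M(SiO2) = 1×28.085 + 2×15.999 = 60.083 g/mol.
Mass of SiO2 per formula unit = 3.0000 × 60.083 = 180.249 g.
SiO2 wt% = 180.249 / 431.508 × 100 = 41.77%.

41.77 wt%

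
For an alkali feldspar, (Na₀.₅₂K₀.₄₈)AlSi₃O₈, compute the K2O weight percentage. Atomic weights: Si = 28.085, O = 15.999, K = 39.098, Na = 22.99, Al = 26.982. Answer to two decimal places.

8.37 wt%

Formula mass = 269.951 g/mol.
0.48 K → 0.2400 mol K2O per formula unit; M(K2O) = 94.195, so K2O mass = 22.607 g.
22.607/269.951 × 100 = 8.37 wt%.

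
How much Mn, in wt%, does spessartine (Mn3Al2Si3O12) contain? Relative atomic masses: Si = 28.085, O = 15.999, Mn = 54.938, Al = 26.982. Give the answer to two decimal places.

33.29 wt%

Molar mass of Mn3Al2Si3O12: 3*54.938 + 2*26.982 + 3*28.085 + 12*15.999 = 495.021 g/mol.
Mass of Mn per formula unit: 3 × 54.938 = 164.814 g.
Weight fraction Mn = 164.814 / 495.021 = 0.3329.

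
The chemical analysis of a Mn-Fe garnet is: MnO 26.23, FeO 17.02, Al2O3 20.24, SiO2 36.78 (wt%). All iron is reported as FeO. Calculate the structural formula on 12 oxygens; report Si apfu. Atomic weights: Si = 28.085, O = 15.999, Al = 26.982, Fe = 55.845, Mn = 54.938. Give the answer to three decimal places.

3.027 Si apfu

MnO (M=70.937): mol = 0.36976; Mn = 0.36976, O = 0.36976.
FeO (M=71.844): mol = 0.23690; Fe = 0.23690, O = 0.23690.
Al2O3 (M=101.961): mol = 0.19851; Al = 0.39702, O = 0.59553.
SiO2 (M=60.083): mol = 0.61215; Si = 0.61215, O = 1.22430.
ΣO = 2.42649; factor = 12/ΣO = 4.94541.
Si apfu = 0.61215 × 4.94541 = 3.027.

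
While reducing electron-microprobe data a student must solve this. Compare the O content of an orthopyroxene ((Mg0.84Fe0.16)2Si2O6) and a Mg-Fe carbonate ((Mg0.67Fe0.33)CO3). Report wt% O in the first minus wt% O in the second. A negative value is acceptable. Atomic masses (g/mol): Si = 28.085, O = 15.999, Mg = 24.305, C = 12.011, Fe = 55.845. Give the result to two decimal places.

-5.15 percentage points

O in (Mg0.84Fe0.16)2Si2O6: molar mass 210.867 g/mol; 6×15.999 = 95.994 g → 45.52 wt%.
O in (Mg0.67Fe0.33)CO3: molar mass 94.721 g/mol; 3×15.999 = 47.997 g → 50.67 wt%.
Difference = 45.52 − 50.67 = -5.15 percentage points.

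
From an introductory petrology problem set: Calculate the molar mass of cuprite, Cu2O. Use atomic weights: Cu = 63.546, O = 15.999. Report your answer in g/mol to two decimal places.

Cu: 2 × 63.546 = 127.0920
O: 1 × 15.999 = 15.9990
Summing the contributions gives the formula mass.

143.09 g/mol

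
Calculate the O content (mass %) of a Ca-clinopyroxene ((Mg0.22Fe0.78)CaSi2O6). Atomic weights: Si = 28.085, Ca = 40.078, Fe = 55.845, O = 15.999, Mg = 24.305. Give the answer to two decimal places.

39.81 mass %

Molar mass of (Mg0.22Fe0.78)CaSi2O6: 0.22·24.305 + 0.78·55.845 + 1·40.078 + 2·28.085 + 6·15.999 = 241.148 g/mol.
Mass of O per formula unit: 6 × 15.999 = 95.994 g.
Weight fraction O = 95.994 / 241.148 = 0.3981.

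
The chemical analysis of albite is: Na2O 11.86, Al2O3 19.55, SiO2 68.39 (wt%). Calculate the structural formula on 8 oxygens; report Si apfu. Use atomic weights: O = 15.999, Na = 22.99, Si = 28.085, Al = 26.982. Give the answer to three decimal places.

2.992 Si apfu

11.86 wt% Na2O ÷ 61.979 g/mol = 0.19136 mol, giving 0.38272 Na and 0.19136 O.
19.55 wt% Al2O3 ÷ 101.961 g/mol = 0.19174 mol, giving 0.38348 Al and 0.57522 O.
68.39 wt% SiO2 ÷ 60.083 g/mol = 1.13826 mol, giving 1.13826 Si and 2.27652 O.
Oxygen sums to 3.04310; scaling by 8/3.04310 = 2.62890 puts the formula on 8 O.
Si: 1.13826 × 2.62890 = 2.992 atoms per formula unit.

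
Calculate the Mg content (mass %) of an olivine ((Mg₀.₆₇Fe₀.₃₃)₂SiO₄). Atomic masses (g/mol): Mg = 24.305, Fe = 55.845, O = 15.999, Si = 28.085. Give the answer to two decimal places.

Molar mass of (Mg₀.₆₇Fe₀.₃₃)₂SiO₄: 1.34×24.305 + 0.66×55.845 + 1×28.085 + 4×15.999 = 161.507 g/mol.
Mass of Mg per formula unit: 1.34 × 24.305 = 32.569 g.
Weight fraction Mg = 32.569 / 161.507 = 0.2017.

20.17 mass %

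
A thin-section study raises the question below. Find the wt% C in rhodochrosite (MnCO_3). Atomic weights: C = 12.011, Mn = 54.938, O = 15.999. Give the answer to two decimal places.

Molar mass of MnCO_3: 1*54.938 + 1*12.011 + 3*15.999 = 114.946 g/mol.
Mass of C per formula unit: 1 × 12.011 = 12.011 g.
Weight fraction C = 12.011 / 114.946 = 0.1045.

10.45 weight percent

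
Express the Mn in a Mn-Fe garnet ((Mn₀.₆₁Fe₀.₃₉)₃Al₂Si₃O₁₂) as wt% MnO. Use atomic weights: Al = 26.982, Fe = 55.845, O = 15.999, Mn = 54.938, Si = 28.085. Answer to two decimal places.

26.17 wt%

Formula mass = 496.082 g/mol.
1.83 Mn → 1.8300 mol MnO per formula unit; M(MnO) = 70.937, so MnO mass = 129.815 g.
129.815/496.082 × 100 = 26.17 wt%.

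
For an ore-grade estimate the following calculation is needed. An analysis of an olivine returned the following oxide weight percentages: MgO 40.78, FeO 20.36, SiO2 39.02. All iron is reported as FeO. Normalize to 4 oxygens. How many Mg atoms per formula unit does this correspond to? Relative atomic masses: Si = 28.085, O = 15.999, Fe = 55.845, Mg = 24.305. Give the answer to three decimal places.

MgO: 40.78/40.304 = 1.01181 mol → 1.01181 mol Mg, 1.01181 mol O.
FeO: 20.36/71.844 = 0.28339 mol → 0.28339 mol Fe, 0.28339 mol O.
SiO2: 39.02/60.083 = 0.64943 mol → 0.64943 mol Si, 1.29886 mol O.
Total oxygen = 2.59406 mol. Normalization factor = 4/2.59406 = 1.54198.
Mg per 4 O = 1.01181 × 1.54198 = 1.560.

1.560 Mg apfu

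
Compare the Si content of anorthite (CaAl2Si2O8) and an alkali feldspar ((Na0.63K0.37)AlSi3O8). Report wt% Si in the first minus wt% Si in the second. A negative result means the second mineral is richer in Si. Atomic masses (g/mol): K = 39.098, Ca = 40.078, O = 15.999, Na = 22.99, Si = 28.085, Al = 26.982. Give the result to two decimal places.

-11.23 percentage points

M(CaAl2Si2O8) = 278.204 g/mol, so wt% Si = 56.170/278.204 × 100 = 20.19%.
M((Na0.63K0.37)AlSi3O8) = 268.179 g/mol, so wt% Si = 84.255/268.179 × 100 = 31.42%.
20.19 − 31.42 = -11.23 pp.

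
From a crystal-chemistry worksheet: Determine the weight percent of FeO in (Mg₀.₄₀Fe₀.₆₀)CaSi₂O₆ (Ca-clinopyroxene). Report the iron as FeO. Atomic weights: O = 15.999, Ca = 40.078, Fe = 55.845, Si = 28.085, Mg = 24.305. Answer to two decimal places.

M((Mg₀.₄₀Fe₀.₆₀)CaSi₂O₆) = 235.471 g/mol; M(FeO) = 71.844 g/mol.
Moles FeO per formula unit = 0.60 Fe ÷ 1 = 0.6000.
FeO fraction = (0.6000 × 71.844) / 235.471 = 43.106/235.471 = 0.1831.

18.31 wt%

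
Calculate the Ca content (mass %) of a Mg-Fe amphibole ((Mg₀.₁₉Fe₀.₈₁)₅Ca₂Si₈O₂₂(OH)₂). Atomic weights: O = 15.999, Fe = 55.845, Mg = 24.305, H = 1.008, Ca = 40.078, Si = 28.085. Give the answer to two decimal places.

8.53 mass %

Formula mass = 0.95·24.305 + 4.05·55.845 + 2·40.078 + 8·28.085 + 24·15.999 + 2·1.008 = 940.090 g/mol, of which 80.156 g is Ca.
So Ca makes up 80.156/940.090 = 0.0853 of the mass, i.e. 8.53%.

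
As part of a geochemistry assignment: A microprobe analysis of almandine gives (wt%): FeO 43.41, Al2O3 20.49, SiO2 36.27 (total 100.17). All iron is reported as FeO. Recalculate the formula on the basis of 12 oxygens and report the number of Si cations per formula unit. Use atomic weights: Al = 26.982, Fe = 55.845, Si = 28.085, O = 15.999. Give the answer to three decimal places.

3.000 Si apfu

FeO (M=71.844): mol = 0.60423; Fe = 0.60423, O = 0.60423.
Al2O3 (M=101.961): mol = 0.20096; Al = 0.40192, O = 0.60288.
SiO2 (M=60.083): mol = 0.60366; Si = 0.60366, O = 1.20732.
ΣO = 2.41443; factor = 12/ΣO = 4.97012.
Si apfu = 0.60366 × 4.97012 = 3.000.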